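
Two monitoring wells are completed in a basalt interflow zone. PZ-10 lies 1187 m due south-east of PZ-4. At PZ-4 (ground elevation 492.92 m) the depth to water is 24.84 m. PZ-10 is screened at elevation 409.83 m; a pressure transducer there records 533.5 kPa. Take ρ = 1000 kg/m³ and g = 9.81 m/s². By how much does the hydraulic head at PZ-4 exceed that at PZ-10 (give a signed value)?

Total head at PZ-4: h = 492.92 − 24.84 = 468.08 m.
Pressure head at PZ-10: ψ = P/(ρg) = 533.5×1000 / (1000 × 9.81) = 54.38 m.
Total head at PZ-10: h = z + ψ = 409.83 + 54.38 = 464.21 m.
Head difference: h(PZ-4) − h(PZ-10) = 468.08 − 464.21 = 3.87 m.

Δh ≈ 3.87 m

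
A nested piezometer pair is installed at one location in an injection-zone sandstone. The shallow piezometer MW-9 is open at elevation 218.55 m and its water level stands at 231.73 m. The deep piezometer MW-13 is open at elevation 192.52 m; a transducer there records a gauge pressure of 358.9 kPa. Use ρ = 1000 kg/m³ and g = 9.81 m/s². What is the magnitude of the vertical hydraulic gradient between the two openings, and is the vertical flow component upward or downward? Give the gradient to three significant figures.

|i_v| ≈ 0.101; vertical flow is downward

Total head at MW-9: h = 231.73 m (water level in the standpipe).
Pressure head at MW-13: ψ = P/(ρg) = 358.9×1000 / (1000 × 9.81) = 36.59 m.
Total head at MW-13: h = z + ψ = 192.52 + 36.59 = 229.11 m.
Δh = h(MW-9) − h(MW-13) = 231.73 − 229.11 = 2.62 m.
Vertical separation Δz = 218.55 − 192.52 = 26.03 m.
|i_v| = |Δh| / Δz = 2.62 / 26.03 = 0.101.
Head is higher in the shallow piezometer, so vertical flow is downward (recharge condition).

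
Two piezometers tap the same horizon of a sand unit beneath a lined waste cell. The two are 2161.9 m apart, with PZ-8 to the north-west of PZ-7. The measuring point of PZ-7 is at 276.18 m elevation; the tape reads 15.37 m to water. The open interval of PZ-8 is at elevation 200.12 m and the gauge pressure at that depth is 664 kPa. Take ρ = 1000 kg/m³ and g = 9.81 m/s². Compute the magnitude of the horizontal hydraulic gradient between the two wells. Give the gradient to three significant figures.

i ≈ 0.00324

Total head at PZ-7: h = 276.18 − 15.37 = 260.81 m.
Pressure head at PZ-8: ψ = P/(ρg) = 664×1000 / (1000 × 9.81) = 67.69 m.
Total head at PZ-8: h = z + ψ = 200.12 + 67.69 = 267.81 m.
Head difference: h(PZ-7) − h(PZ-8) = 260.81 − 267.81 = -7.00 m.
Hydraulic gradient: i = |Δh| / L = 7.00 / 2161.9 = 0.00324.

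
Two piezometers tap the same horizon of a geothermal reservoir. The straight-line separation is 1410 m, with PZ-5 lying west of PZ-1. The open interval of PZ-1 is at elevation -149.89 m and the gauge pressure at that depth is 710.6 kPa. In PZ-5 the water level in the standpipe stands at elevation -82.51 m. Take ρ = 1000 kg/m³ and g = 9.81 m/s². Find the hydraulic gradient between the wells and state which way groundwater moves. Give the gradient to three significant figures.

i ≈ 0.00359; groundwater flows toward the west

Pressure head at PZ-1: ψ = P/(ρg) = 710.6×1000 / (1000 × 9.81) = 72.44 m.
Total head at PZ-1: h = z + ψ = -149.89 + 72.44 = -77.45 m.
Total head at PZ-5: h = -82.51 m (water level in the piezometer is the total head).
Head difference: h(PZ-1) − h(PZ-5) = -77.45 − (-82.51) = 5.06 m.
Hydraulic gradient: i = |Δh| / L = 5.06 / 1410 = 0.00359.
Flow is from higher to lower head: from PZ-1 toward PZ-5, i.e. toward the west.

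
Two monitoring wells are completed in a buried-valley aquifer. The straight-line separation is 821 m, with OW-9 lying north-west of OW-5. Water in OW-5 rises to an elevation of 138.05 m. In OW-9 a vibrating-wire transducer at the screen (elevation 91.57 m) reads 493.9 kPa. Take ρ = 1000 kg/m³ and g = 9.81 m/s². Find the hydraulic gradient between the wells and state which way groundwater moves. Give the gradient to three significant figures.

i ≈ 0.00471; groundwater flows toward the south-east

Total head at OW-5: h = 138.05 m (water level in the piezometer is the total head).
Pressure head at OW-9: ψ = P/(ρg) = 493.9×1000 / (1000 × 9.81) = 50.35 m.
Total head at OW-9: h = z + ψ = 91.57 + 50.35 = 141.92 m.
Head difference: h(OW-5) − h(OW-9) = 138.05 − 141.92 = -3.87 m.
Hydraulic gradient: i = |Δh| / L = 3.87 / 821 = 0.00471.
Flow is from higher to lower head: from OW-9 toward OW-5, i.e. toward the south-east.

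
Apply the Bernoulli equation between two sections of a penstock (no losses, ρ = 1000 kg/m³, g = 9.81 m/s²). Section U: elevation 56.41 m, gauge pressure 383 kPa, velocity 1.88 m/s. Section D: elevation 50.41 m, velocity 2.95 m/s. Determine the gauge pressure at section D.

Pressure head at U: ψ₁ = P₁/(ρg) = 383×1000 / (1000 × 9.81) = 39.04 m.
Velocity heads: v₁²/2g = 1.88²/19.62 = 0.180 m; v₂²/2g = 2.95²/19.62 = 0.444 m.
Total head H = z₁ + ψ₁ + v₁²/2g = 56.41 + 39.04 + 0.180 = 95.63 m.
ψ₂ = H − z₂ − v₂²/2g = 95.63 − 50.41 − 0.444 = 44.78 m.
P₂ = ρgψ₂ = 1000 × 9.81 × 44.78 ≈ 439 kPa.

P₂ ≈ 439 kPa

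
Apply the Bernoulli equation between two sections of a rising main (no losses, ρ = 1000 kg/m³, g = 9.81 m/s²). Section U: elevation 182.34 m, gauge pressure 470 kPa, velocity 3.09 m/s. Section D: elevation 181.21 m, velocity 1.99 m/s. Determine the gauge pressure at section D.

Pressure head at U: ψ₁ = P₁/(ρg) = 470×1000 / (1000 × 9.81) = 47.91 m.
Velocity heads: v₁²/2g = 3.09²/19.62 = 0.487 m; v₂²/2g = 1.99²/19.62 = 0.202 m.
Total head H = z₁ + ψ₁ + v₁²/2g = 182.34 + 47.91 + 0.487 = 230.74 m.
ψ₂ = H − z₂ − v₂²/2g = 230.74 − 181.21 − 0.202 = 49.33 m.
P₂ = ρgψ₂ = 1000 × 9.81 × 49.33 ≈ 484 kPa.

P₂ ≈ 484 kPa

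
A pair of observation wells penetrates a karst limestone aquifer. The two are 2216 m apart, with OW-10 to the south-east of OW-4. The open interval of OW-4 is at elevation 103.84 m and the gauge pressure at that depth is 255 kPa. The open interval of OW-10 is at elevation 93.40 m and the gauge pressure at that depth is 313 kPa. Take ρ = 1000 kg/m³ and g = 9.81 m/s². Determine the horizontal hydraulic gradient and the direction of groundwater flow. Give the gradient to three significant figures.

Pressure head at OW-4: ψ = P/(ρg) = 255×1000 / (1000 × 9.81) = 25.99 m.
Total head at OW-4: h = z + ψ = 103.84 + 25.99 = 129.83 m.
Pressure head at OW-10: ψ = P/(ρg) = 313×1000 / (1000 × 9.81) = 31.91 m.
Total head at OW-10: h = z + ψ = 93.40 + 31.91 = 125.31 m.
Head difference: h(OW-4) − h(OW-10) = 129.83 − 125.31 = 4.52 m.
Hydraulic gradient: i = |Δh| / L = 4.52 / 2216 = 0.00204.
Flow is from higher to lower head: from OW-4 toward OW-10, i.e. toward the south-east.

i ≈ 0.00204; groundwater flows toward the south-east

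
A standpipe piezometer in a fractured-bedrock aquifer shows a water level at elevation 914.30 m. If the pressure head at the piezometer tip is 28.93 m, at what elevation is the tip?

z = h − ψ = 914.30 − 28.93 = 885.37 m.

z ≈ 885.37 m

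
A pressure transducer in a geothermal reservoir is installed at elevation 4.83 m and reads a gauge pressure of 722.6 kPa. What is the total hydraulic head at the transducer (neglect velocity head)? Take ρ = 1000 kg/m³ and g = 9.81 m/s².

ψ = P/(ρg) = 722.6×1000 / (1000 × 9.81) = 73.66 m.
h = z + ψ = 4.83 + 73.66 = 78.49 m.

h ≈ 78.49 m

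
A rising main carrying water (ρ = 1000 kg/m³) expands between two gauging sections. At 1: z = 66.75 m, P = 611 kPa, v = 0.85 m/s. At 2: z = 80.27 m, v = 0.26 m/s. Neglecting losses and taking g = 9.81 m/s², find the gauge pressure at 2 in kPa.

Pressure head at 1: ψ₁ = P₁/(ρg) = 611×1000 / (1000 × 9.81) = 62.28 m.
Velocity heads: v₁²/2g = 0.85²/19.62 = 0.037 m; v₂²/2g = 0.26²/19.62 = 0.003 m.
Total head H = z₁ + ψ₁ + v₁²/2g = 66.75 + 62.28 + 0.037 = 129.07 m.
ψ₂ = H − z₂ − v₂²/2g = 129.07 − 80.27 − 0.003 = 48.80 m.
P₂ = ρgψ₂ = 1000 × 9.81 × 48.80 ≈ 479 kPa.

P₂ ≈ 479 kPa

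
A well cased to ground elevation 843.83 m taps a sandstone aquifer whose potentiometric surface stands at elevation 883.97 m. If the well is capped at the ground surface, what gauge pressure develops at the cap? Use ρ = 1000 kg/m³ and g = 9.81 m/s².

P ≈ 394 kPa

Head above the cap: Δh = 883.97 − 843.83 = 40.14 m.
P = ρgΔh = 1000 × 9.81 × 40.14 = 393773 Pa ≈ 394 kPa.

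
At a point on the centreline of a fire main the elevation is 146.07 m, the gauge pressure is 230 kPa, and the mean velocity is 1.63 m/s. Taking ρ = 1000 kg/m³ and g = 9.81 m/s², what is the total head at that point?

Pressure head ψ = P/(ρg) = 230×1000 / (1000 × 9.81) = 23.45 m.
Velocity head = v²/(2g) = 1.63² / (2 × 9.81) = 0.135 m.
h = z + ψ + v²/(2g) = 146.07 + 23.45 + 0.135 = 169.65 m.

h ≈ 169.65 m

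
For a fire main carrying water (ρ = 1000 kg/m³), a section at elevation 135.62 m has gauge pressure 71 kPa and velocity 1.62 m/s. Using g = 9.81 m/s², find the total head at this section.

Pressure head ψ = P/(ρg) = 71×1000 / (1000 × 9.81) = 7.24 m.
Velocity head = v²/(2g) = 1.62² / (2 × 9.81) = 0.134 m.
h = z + ψ + v²/(2g) = 135.62 + 7.24 + 0.134 = 142.99 m.

h ≈ 142.99 m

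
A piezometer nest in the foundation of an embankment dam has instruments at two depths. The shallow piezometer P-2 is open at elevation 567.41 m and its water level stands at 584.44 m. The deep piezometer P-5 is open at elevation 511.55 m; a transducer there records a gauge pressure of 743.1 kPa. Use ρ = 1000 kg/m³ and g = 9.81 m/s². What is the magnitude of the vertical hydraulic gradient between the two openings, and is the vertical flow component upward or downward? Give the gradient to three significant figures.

Total head at P-2: h = 584.44 m (water level in the standpipe).
Pressure head at P-5: ψ = P/(ρg) = 743.1×1000 / (1000 × 9.81) = 75.75 m.
Total head at P-5: h = z + ψ = 511.55 + 75.75 = 587.30 m.
Δh = h(P-2) − h(P-5) = 584.44 − 587.30 = -2.86 m.
Vertical separation Δz = 567.41 − 511.55 = 55.86 m.
|i_v| = |Δh| / Δz = 2.86 / 55.86 = 0.0512.
Head is higher in the deep piezometer, so vertical flow is upward (discharge condition).

|i_v| ≈ 0.0512; vertical flow is upward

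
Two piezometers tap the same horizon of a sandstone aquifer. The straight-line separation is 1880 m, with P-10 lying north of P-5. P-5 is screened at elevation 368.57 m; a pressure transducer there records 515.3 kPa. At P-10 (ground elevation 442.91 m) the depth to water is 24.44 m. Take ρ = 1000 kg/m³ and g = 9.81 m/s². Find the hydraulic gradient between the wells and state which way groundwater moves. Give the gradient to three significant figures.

i ≈ 0.00140; groundwater flows toward the north

Pressure head at P-5: ψ = P/(ρg) = 515.3×1000 / (1000 × 9.81) = 52.53 m.
Total head at P-5: h = z + ψ = 368.57 + 52.53 = 421.10 m.
Total head at P-10: h = 442.91 − 24.44 = 418.47 m.
Head difference: h(P-5) − h(P-10) = 421.10 − 418.47 = 2.63 m.
Hydraulic gradient: i = |Δh| / L = 2.63 / 1880 = 0.00140.
Flow is from higher to lower head: from P-5 toward P-10, i.e. toward the north.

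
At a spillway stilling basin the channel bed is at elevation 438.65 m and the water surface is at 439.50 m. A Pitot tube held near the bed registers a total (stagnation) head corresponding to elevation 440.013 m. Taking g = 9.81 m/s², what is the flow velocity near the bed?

v ≈ 3.17 m/s

Near the bed, under hydrostatic conditions, the piezometric head (z + ψ) equals the free-surface elevation, 439.50 m.
Velocity head = total − piezometric = 440.013 − 439.50 = 0.513 m.
v = √(2g·h_v) = √(2 × 9.81 × 0.513) = 3.17 m/s.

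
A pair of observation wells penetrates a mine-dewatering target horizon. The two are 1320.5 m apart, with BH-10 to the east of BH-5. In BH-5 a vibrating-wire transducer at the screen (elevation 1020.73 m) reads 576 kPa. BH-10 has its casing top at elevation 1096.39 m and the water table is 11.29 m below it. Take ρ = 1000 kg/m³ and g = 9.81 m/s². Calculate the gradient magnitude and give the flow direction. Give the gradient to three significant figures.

Pressure head at BH-5: ψ = P/(ρg) = 576×1000 / (1000 × 9.81) = 58.72 m.
Total head at BH-5: h = z + ψ = 1020.73 + 58.72 = 1079.45 m.
Total head at BH-10: h = 1096.39 − 11.29 = 1085.10 m.
Head difference: h(BH-5) − h(BH-10) = 1079.45 − 1085.10 = -5.65 m.
Hydraulic gradient: i = |Δh| / L = 5.65 / 1320.5 = 0.00428.
Flow is from higher to lower head: from BH-10 toward BH-5, i.e. toward the west.

i ≈ 0.00428; groundwater flows toward the west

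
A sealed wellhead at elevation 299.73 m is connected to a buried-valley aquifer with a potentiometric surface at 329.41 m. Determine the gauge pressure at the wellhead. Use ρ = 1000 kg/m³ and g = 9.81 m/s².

P ≈ 291 kPa

Head above the cap: Δh = 329.41 − 299.73 = 29.68 m.
P = ρgΔh = 1000 × 9.81 × 29.68 = 291161 Pa ≈ 291 kPa.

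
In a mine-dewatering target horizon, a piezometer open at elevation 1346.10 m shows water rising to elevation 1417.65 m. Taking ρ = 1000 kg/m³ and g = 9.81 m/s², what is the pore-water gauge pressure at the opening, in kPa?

P ≈ 702 kPa

Pressure head ψ = h − z = 1417.65 − 1346.10 = 71.55 m.
P = ρgψ = 1000 × 9.81 × 71.55 = 701906 Pa ≈ 702 kPa.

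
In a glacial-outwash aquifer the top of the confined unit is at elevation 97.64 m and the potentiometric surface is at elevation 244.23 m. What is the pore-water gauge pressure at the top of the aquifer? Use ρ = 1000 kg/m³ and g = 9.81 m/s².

P ≈ 1440 kPa

Pressure head at the aquifer top: ψ = h − z = 244.23 − 97.64 = 146.59 m.
P = ρgψ = 1000 × 9.81 × 146.59 = 1438048 Pa ≈ 1440 kPa.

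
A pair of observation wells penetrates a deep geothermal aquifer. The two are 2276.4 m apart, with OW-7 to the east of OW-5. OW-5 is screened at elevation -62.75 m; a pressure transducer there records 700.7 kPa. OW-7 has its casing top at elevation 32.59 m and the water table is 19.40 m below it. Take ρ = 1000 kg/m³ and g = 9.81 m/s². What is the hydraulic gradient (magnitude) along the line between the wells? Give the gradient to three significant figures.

Pressure head at OW-5: ψ = P/(ρg) = 700.7×1000 / (1000 × 9.81) = 71.43 m.
Total head at OW-5: h = z + ψ = -62.75 + 71.43 = 8.68 m.
Total head at OW-7: h = 32.59 − 19.40 = 13.19 m.
Head difference: h(OW-5) − h(OW-7) = 8.68 − 13.19 = -4.51 m.
Hydraulic gradient: i = |Δh| / L = 4.51 / 2276.4 = 0.00198.

i ≈ 0.00198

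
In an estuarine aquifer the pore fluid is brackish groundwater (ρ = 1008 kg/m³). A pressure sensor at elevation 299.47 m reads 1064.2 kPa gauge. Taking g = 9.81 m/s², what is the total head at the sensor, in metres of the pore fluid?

ψ = P/(ρg) = 1064.2×1000 / (1008 × 9.81) = 107.62 m.
h = z + ψ = 299.47 + 107.62 = 407.09 m.

h ≈ 407.09 m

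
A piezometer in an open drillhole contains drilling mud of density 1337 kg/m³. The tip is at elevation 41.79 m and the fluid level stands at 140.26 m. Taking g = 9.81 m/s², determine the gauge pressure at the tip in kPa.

Pressure head ψ = h − z = 140.26 − 41.79 = 98.47 m.
P = ρgψ = 1337 × 9.81 × 98.47 = 1291530 Pa ≈ 1290 kPa.

P ≈ 1290 kPa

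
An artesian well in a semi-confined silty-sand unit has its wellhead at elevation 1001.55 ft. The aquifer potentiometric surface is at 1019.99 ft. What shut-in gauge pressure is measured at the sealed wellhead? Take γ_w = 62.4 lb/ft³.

P ≈ 7.99 psi

Head above the cap: Δh = 1019.99 − 1001.55 = 18.44 ft.
P = γΔh/144 = 62.4 × 18.44 / 144 = 7.99 psi.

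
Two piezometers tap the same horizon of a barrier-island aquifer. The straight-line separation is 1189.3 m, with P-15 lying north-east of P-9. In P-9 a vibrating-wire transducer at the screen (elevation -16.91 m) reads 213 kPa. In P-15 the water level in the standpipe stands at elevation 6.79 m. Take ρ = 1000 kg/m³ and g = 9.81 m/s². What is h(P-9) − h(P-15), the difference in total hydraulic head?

Δh ≈ -1.99 m

Pressure head at P-9: ψ = P/(ρg) = 213×1000 / (1000 × 9.81) = 21.71 m.
Total head at P-9: h = z + ψ = -16.91 + 21.71 = 4.80 m.
Total head at P-15: h = 6.79 m (water level in the piezometer is the total head).
Head difference: h(P-9) − h(P-15) = 4.80 − 6.79 = -1.99 m.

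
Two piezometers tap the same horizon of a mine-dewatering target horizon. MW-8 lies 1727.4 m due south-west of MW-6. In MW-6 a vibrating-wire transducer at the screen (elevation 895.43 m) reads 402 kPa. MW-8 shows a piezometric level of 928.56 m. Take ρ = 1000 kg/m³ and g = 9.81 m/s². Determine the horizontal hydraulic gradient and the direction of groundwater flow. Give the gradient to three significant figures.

i ≈ 0.00454; groundwater flows toward the south-west

Pressure head at MW-6: ψ = P/(ρg) = 402×1000 / (1000 × 9.81) = 40.98 m.
Total head at MW-6: h = z + ψ = 895.43 + 40.98 = 936.41 m.
Total head at MW-8: h = 928.56 m (water level in the piezometer is the total head).
Head difference: h(MW-6) − h(MW-8) = 936.41 − 928.56 = 7.85 m.
Hydraulic gradient: i = |Δh| / L = 7.85 / 1727.4 = 0.00454.
Flow is from higher to lower head: from MW-6 toward MW-8, i.e. toward the south-west.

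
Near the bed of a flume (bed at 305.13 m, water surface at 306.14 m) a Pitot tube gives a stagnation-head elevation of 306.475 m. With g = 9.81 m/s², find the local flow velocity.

Near the bed, under hydrostatic conditions, the piezometric head (z + ψ) equals the free-surface elevation, 306.14 m.
Velocity head = total − piezometric = 306.475 − 306.14 = 0.335 m.
v = √(2g·h_v) = √(2 × 9.81 × 0.335) = 2.56 m/s.

v ≈ 2.56 m/s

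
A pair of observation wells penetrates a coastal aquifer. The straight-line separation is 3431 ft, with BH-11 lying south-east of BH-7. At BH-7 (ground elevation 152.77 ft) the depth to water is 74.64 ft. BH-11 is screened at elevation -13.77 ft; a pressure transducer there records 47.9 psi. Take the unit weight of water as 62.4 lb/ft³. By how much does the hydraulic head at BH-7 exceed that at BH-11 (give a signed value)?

Total head at BH-7: h = 152.77 − 74.64 = 78.13 ft.
Pressure head at BH-11: ψ = 144·P/γ = 144 × 47.9 / 62.4 = 110.54 ft.
Total head at BH-11: h = z + ψ = -13.77 + 110.54 = 96.77 ft.
Head difference: h(BH-7) − h(BH-11) = 78.13 − 96.77 = -18.64 ft.

Δh ≈ -18.64 ft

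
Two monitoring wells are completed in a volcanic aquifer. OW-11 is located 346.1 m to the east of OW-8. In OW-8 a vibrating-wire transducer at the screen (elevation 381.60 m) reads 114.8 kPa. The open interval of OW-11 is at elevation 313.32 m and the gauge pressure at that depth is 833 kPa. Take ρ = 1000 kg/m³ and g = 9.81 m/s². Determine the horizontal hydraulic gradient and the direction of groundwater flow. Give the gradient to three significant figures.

i ≈ 0.0142; groundwater flows toward the west

Pressure head at OW-8: ψ = P/(ρg) = 114.8×1000 / (1000 × 9.81) = 11.70 m.
Total head at OW-8: h = z + ψ = 381.60 + 11.70 = 393.30 m.
Pressure head at OW-11: ψ = P/(ρg) = 833×1000 / (1000 × 9.81) = 84.91 m.
Total head at OW-11: h = z + ψ = 313.32 + 84.91 = 398.23 m.
Head difference: h(OW-8) − h(OW-11) = 393.30 − 398.23 = -4.93 m.
Hydraulic gradient: i = |Δh| / L = 4.93 / 346.1 = 0.0142.
Flow is from higher to lower head: from OW-11 toward OW-8, i.e. toward the west.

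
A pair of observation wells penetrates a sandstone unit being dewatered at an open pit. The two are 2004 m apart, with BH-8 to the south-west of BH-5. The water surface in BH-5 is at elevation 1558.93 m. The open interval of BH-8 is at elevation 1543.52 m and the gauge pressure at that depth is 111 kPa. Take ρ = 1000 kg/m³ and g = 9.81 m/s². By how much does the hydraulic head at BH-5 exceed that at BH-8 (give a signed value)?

Total head at BH-5: h = 1558.93 m (water level in the piezometer is the total head).
Pressure head at BH-8: ψ = P/(ρg) = 111×1000 / (1000 × 9.81) = 11.31 m.
Total head at BH-8: h = z + ψ = 1543.52 + 11.31 = 1554.83 m.
Head difference: h(BH-5) − h(BH-8) = 1558.93 − 1554.83 = 4.10 m.

Δh ≈ 4.10 m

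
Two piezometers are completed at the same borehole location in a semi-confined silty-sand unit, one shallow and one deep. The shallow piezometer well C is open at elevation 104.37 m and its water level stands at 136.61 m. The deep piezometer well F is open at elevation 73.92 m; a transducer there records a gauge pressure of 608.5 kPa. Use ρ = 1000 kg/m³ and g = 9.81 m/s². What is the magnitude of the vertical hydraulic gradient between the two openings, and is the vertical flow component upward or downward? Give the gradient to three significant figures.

|i_v| ≈ 0.0217; vertical flow is downward

Total head at well C: h = 136.61 m (water level in the standpipe).
Pressure head at well F: ψ = P/(ρg) = 608.5×1000 / (1000 × 9.81) = 62.03 m.
Total head at well F: h = z + ψ = 73.92 + 62.03 = 135.95 m.
Δh = h(well C) − h(well F) = 136.61 − 135.95 = 0.66 m.
Vertical separation Δz = 104.37 − 73.92 = 30.45 m.
|i_v| = |Δh| / Δz = 0.66 / 30.45 = 0.0217.
Head is higher in the shallow piezometer, so vertical flow is downward (recharge condition).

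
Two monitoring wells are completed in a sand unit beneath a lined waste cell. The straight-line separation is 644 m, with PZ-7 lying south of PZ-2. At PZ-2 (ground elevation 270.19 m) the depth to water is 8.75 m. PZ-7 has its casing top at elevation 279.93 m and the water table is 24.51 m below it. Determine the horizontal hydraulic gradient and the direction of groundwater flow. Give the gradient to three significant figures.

Total head at PZ-2: h = 270.19 − 8.75 = 261.44 m.
Total head at PZ-7: h = 279.93 − 24.51 = 255.42 m.
Head difference: h(PZ-2) − h(PZ-7) = 261.44 − 255.42 = 6.02 m.
Hydraulic gradient: i = |Δh| / L = 6.02 / 644 = 0.00935.
Flow is from higher to lower head: from PZ-2 toward PZ-7, i.e. toward the south.

i ≈ 0.00935; groundwater flows toward the south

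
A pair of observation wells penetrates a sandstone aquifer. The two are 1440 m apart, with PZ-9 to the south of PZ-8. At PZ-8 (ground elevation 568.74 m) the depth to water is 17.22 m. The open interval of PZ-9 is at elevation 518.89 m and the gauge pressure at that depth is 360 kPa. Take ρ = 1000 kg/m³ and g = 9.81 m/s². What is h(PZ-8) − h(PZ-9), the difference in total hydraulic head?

Δh ≈ -4.07 m

Total head at PZ-8: h = 568.74 − 17.22 = 551.52 m.
Pressure head at PZ-9: ψ = P/(ρg) = 360×1000 / (1000 × 9.81) = 36.70 m.
Total head at PZ-9: h = z + ψ = 518.89 + 36.70 = 555.59 m.
Head difference: h(PZ-8) − h(PZ-9) = 551.52 − 555.59 = -4.07 m.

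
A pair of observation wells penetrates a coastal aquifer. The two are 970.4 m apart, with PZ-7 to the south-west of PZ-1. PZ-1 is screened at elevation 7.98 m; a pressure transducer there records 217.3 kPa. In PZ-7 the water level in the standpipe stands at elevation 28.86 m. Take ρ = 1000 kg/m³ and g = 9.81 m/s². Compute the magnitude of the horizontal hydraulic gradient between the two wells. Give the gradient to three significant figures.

Pressure head at PZ-1: ψ = P/(ρg) = 217.3×1000 / (1000 × 9.81) = 22.15 m.
Total head at PZ-1: h = z + ψ = 7.98 + 22.15 = 30.13 m.
Total head at PZ-7: h = 28.86 m (water level in the piezometer is the total head).
Head difference: h(PZ-1) − h(PZ-7) = 30.13 − 28.86 = 1.27 m.
Hydraulic gradient: i = |Δh| / L = 1.27 / 970.4 = 0.00131.

i ≈ 0.00131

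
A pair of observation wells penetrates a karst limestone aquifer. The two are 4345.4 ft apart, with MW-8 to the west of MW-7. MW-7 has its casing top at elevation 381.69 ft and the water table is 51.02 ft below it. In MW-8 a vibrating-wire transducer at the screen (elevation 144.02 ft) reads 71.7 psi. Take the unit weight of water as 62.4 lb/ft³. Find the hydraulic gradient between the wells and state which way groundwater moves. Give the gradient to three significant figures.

Total head at MW-7: h = 381.69 − 51.02 = 330.67 ft.
Pressure head at MW-8: ψ = 144·P/γ = 144 × 71.7 / 62.4 = 165.46 ft.
Total head at MW-8: h = z + ψ = 144.02 + 165.46 = 309.48 ft.
Head difference: h(MW-7) − h(MW-8) = 330.67 − 309.48 = 21.19 ft.
Hydraulic gradient: i = |Δh| / L = 21.19 / 4345.4 = 0.00488.
Flow is from higher to lower head: from MW-7 toward MW-8, i.e. toward the west.

i ≈ 0.00488; groundwater flows toward the west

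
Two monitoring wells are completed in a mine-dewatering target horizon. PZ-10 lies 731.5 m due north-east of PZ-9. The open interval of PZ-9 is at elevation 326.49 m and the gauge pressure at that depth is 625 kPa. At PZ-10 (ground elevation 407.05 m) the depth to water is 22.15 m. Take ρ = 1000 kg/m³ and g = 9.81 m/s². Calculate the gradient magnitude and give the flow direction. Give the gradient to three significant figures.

i ≈ 0.00725; groundwater flows toward the north-east

Pressure head at PZ-9: ψ = P/(ρg) = 625×1000 / (1000 × 9.81) = 63.71 m.
Total head at PZ-9: h = z + ψ = 326.49 + 63.71 = 390.20 m.
Total head at PZ-10: h = 407.05 − 22.15 = 384.90 m.
Head difference: h(PZ-9) − h(PZ-10) = 390.20 − 384.90 = 5.30 m.
Hydraulic gradient: i = |Δh| / L = 5.30 / 731.5 = 0.00725.
Flow is from higher to lower head: from PZ-9 toward PZ-10, i.e. toward the north-east.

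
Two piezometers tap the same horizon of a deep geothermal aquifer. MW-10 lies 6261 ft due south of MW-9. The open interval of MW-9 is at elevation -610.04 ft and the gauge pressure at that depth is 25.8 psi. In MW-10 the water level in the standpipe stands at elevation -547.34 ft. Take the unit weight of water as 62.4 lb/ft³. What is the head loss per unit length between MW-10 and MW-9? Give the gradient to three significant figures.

Pressure head at MW-9: ψ = 144·P/γ = 144 × 25.8 / 62.4 = 59.54 ft.
Total head at MW-9: h = z + ψ = -610.04 + 59.54 = -550.50 ft.
Total head at MW-10: h = -547.34 ft (water level in the piezometer is the total head).
Head difference: h(MW-9) − h(MW-10) = -550.50 − (-547.34) = -3.16 ft.
Hydraulic gradient: i = |Δh| / L = 3.16 / 6261 = 0.000505.

i ≈ 0.000505 ft/ft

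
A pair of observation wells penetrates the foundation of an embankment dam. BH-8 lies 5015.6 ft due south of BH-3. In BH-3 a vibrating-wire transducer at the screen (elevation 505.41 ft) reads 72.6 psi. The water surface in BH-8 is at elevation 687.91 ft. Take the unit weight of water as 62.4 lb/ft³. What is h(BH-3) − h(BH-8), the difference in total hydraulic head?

Δh ≈ -14.96 ft

Pressure head at BH-3: ψ = 144·P/γ = 144 × 72.6 / 62.4 = 167.54 ft.
Total head at BH-3: h = z + ψ = 505.41 + 167.54 = 672.95 ft.
Total head at BH-8: h = 687.91 ft (water level in the piezometer is the total head).
Head difference: h(BH-3) − h(BH-8) = 672.95 − 687.91 = -14.96 ft.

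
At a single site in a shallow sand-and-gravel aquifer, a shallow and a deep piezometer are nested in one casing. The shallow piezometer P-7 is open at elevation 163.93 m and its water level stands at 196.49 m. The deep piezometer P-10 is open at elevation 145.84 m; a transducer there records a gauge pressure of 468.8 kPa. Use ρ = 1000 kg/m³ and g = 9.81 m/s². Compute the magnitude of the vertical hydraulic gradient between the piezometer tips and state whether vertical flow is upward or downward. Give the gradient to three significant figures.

|i_v| ≈ 0.158; vertical flow is downward

Total head at P-7: h = 196.49 m (water level in the standpipe).
Pressure head at P-10: ψ = P/(ρg) = 468.8×1000 / (1000 × 9.81) = 47.79 m.
Total head at P-10: h = z + ψ = 145.84 + 47.79 = 193.63 m.
Δh = h(P-7) − h(P-10) = 196.49 − 193.63 = 2.86 m.
Vertical separation Δz = 163.93 − 145.84 = 18.09 m.
|i_v| = |Δh| / Δz = 2.86 / 18.09 = 0.158.
Head is higher in the shallow piezometer, so vertical flow is downward (recharge condition).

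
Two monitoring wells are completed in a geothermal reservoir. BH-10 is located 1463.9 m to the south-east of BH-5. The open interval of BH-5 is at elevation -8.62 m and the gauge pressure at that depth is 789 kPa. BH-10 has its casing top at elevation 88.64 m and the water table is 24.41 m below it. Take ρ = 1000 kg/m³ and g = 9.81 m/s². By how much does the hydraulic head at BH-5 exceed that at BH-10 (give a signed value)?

Δh ≈ 7.58 m

Pressure head at BH-5: ψ = P/(ρg) = 789×1000 / (1000 × 9.81) = 80.43 m.
Total head at BH-5: h = z + ψ = -8.62 + 80.43 = 71.81 m.
Total head at BH-10: h = 88.64 − 24.41 = 64.23 m.
Head difference: h(BH-5) − h(BH-10) = 71.81 − 64.23 = 7.58 m.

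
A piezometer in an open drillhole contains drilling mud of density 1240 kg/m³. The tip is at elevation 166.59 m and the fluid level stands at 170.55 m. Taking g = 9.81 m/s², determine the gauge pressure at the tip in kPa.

P ≈ 48.2 kPa

Pressure head ψ = h − z = 170.55 − 166.59 = 3.96 m.
P = ρgψ = 1240 × 9.81 × 3.96 = 48171 Pa ≈ 48.2 kPa.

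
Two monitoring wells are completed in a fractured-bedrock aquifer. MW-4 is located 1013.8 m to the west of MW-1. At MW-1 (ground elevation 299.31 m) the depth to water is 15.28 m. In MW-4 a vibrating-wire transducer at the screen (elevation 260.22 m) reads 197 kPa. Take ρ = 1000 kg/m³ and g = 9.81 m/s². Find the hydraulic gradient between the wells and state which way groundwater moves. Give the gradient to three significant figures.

Total head at MW-1: h = 299.31 − 15.28 = 284.03 m.
Pressure head at MW-4: ψ = P/(ρg) = 197×1000 / (1000 × 9.81) = 20.08 m.
Total head at MW-4: h = z + ψ = 260.22 + 20.08 = 280.30 m.
Head difference: h(MW-1) − h(MW-4) = 284.03 − 280.30 = 3.73 m.
Hydraulic gradient: i = |Δh| / L = 3.73 / 1013.8 = 0.00368.
Flow is from higher to lower head: from MW-1 toward MW-4, i.e. toward the west.

i ≈ 0.00368; groundwater flows toward the west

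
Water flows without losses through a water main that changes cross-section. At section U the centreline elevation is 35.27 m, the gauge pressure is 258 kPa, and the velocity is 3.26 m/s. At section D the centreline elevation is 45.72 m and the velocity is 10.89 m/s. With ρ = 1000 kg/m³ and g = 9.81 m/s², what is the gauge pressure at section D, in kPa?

Pressure head at U: ψ₁ = P₁/(ρg) = 258×1000 / (1000 × 9.81) = 26.30 m.
Velocity heads: v₁²/2g = 3.26²/19.62 = 0.542 m; v₂²/2g = 10.89²/19.62 = 6.044 m.
Total head H = z₁ + ψ₁ + v₁²/2g = 35.27 + 26.30 + 0.542 = 62.11 m.
ψ₂ = H − z₂ − v₂²/2g = 62.11 − 45.72 − 6.044 = 10.35 m.
P₂ = ρgψ₂ = 1000 × 9.81 × 10.35 ≈ 102 kPa.

P₂ ≈ 102 kPa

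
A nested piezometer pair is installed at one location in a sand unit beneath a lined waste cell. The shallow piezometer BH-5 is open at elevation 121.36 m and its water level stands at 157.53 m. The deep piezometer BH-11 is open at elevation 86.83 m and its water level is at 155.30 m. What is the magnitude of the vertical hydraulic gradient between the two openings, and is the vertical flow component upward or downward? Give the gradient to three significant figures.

|i_v| ≈ 0.0646; vertical flow is downward

Total head at BH-5: h = 157.53 m (water level in the standpipe).
Total head at BH-11: h = 155.30 m.
Δh = h(BH-5) − h(BH-11) = 157.53 − 155.30 = 2.23 m.
Vertical separation Δz = 121.36 − 86.83 = 34.53 m.
|i_v| = |Δh| / Δz = 2.23 / 34.53 = 0.0646.
Head is higher in the shallow piezometer, so vertical flow is downward (recharge condition).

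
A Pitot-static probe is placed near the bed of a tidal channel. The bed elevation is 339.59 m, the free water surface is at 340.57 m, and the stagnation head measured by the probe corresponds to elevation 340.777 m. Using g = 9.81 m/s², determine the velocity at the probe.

Near the bed, under hydrostatic conditions, the piezometric head (z + ψ) equals the free-surface elevation, 340.57 m.
Velocity head = total − piezometric = 340.777 − 340.57 = 0.207 m.
v = √(2g·h_v) = √(2 × 9.81 × 0.207) = 2.02 m/s.

v ≈ 2.02 m/s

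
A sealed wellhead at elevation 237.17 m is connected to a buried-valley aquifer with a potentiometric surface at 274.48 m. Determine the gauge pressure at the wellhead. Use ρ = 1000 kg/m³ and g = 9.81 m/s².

Head above the cap: Δh = 274.48 − 237.17 = 37.31 m.
P = ρgΔh = 1000 × 9.81 × 37.31 = 366011 Pa ≈ 366 kPa.

P ≈ 366 kPa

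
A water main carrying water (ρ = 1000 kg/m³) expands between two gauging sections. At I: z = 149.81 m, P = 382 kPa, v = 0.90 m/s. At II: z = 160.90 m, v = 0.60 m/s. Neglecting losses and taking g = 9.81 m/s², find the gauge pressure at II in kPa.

P₂ ≈ 273 kPa

Pressure head at I: ψ₁ = P₁/(ρg) = 382×1000 / (1000 × 9.81) = 38.94 m.
Velocity heads: v₁²/2g = 0.90²/19.62 = 0.041 m; v₂²/2g = 0.60²/19.62 = 0.018 m.
Total head H = z₁ + ψ₁ + v₁²/2g = 149.81 + 38.94 + 0.041 = 188.79 m.
ψ₂ = H − z₂ − v₂²/2g = 188.79 − 160.90 − 0.018 = 27.87 m.
P₂ = ρgψ₂ = 1000 × 9.81 × 27.87 ≈ 273 kPa.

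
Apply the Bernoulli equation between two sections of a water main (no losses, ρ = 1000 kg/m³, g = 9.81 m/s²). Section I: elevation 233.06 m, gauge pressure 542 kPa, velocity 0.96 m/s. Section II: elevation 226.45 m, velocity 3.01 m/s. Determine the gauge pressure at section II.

Pressure head at I: ψ₁ = P₁/(ρg) = 542×1000 / (1000 × 9.81) = 55.25 m.
Velocity heads: v₁²/2g = 0.96²/19.62 = 0.047 m; v₂²/2g = 3.01²/19.62 = 0.462 m.
Total head H = z₁ + ψ₁ + v₁²/2g = 233.06 + 55.25 + 0.047 = 288.36 m.
ψ₂ = H − z₂ − v₂²/2g = 288.36 − 226.45 − 0.462 = 61.45 m.
P₂ = ρgψ₂ = 1000 × 9.81 × 61.45 ≈ 603 kPa.

P₂ ≈ 603 kPa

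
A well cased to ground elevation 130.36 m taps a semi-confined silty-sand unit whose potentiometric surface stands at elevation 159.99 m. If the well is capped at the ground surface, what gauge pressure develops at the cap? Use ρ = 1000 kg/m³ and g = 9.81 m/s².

Head above the cap: Δh = 159.99 − 130.36 = 29.63 m.
P = ρgΔh = 1000 × 9.81 × 29.63 = 290670 Pa ≈ 291 kPa.

P ≈ 291 kPa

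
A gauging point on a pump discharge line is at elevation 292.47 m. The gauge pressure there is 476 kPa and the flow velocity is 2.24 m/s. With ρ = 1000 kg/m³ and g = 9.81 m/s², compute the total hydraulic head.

Pressure head ψ = P/(ρg) = 476×1000 / (1000 × 9.81) = 48.52 m.
Velocity head = v²/(2g) = 2.24² / (2 × 9.81) = 0.256 m.
h = z + ψ + v²/(2g) = 292.47 + 48.52 + 0.256 = 341.25 m.

h ≈ 341.25 m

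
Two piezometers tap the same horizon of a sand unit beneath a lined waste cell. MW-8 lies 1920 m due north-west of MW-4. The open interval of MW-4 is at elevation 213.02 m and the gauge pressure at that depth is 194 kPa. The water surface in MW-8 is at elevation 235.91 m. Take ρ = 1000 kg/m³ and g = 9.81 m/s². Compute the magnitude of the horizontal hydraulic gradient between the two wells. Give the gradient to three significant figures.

Pressure head at MW-4: ψ = P/(ρg) = 194×1000 / (1000 × 9.81) = 19.78 m.
Total head at MW-4: h = z + ψ = 213.02 + 19.78 = 232.80 m.
Total head at MW-8: h = 235.91 m (water level in the piezometer is the total head).
Head difference: h(MW-4) − h(MW-8) = 232.80 − 235.91 = -3.11 m.
Hydraulic gradient: i = |Δh| / L = 3.11 / 1920 = 0.00162.

i ≈ 0.00162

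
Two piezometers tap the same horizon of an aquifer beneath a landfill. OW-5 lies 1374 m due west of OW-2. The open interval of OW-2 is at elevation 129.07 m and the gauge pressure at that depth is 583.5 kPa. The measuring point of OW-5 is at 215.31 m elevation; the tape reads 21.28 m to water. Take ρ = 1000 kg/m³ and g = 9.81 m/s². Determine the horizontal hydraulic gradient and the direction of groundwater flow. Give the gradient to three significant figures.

i ≈ 0.00399; groundwater flows toward the east

Pressure head at OW-2: ψ = P/(ρg) = 583.5×1000 / (1000 × 9.81) = 59.48 m.
Total head at OW-2: h = z + ψ = 129.07 + 59.48 = 188.55 m.
Total head at OW-5: h = 215.31 − 21.28 = 194.03 m.
Head difference: h(OW-2) − h(OW-5) = 188.55 − 194.03 = -5.48 m.
Hydraulic gradient: i = |Δh| / L = 5.48 / 1374 = 0.00399.
Flow is from higher to lower head: from OW-5 toward OW-2, i.e. toward the east.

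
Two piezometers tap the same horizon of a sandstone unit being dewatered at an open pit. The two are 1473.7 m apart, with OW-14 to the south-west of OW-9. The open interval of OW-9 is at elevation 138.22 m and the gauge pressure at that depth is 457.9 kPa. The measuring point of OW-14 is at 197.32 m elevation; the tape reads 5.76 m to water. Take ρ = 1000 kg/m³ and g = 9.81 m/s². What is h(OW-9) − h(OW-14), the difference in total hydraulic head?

Δh ≈ -6.66 m

Pressure head at OW-9: ψ = P/(ρg) = 457.9×1000 / (1000 × 9.81) = 46.68 m.
Total head at OW-9: h = z + ψ = 138.22 + 46.68 = 184.90 m.
Total head at OW-14: h = 197.32 − 5.76 = 191.56 m.
Head difference: h(OW-9) − h(OW-14) = 184.90 − 191.56 = -6.66 m.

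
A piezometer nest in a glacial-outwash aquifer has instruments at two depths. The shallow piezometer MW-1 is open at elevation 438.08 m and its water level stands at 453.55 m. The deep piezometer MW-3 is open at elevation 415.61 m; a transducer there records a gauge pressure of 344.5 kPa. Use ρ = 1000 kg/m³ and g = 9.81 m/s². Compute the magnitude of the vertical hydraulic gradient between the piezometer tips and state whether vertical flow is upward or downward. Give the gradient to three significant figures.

|i_v| ≈ 0.126; vertical flow is downward

Total head at MW-1: h = 453.55 m (water level in the standpipe).
Pressure head at MW-3: ψ = P/(ρg) = 344.5×1000 / (1000 × 9.81) = 35.12 m.
Total head at MW-3: h = z + ψ = 415.61 + 35.12 = 450.73 m.
Δh = h(MW-1) − h(MW-3) = 453.55 − 450.73 = 2.82 m.
Vertical separation Δz = 438.08 − 415.61 = 22.47 m.
|i_v| = |Δh| / Δz = 2.82 / 22.47 = 0.126.
Head is higher in the shallow piezometer, so vertical flow is downward (recharge condition).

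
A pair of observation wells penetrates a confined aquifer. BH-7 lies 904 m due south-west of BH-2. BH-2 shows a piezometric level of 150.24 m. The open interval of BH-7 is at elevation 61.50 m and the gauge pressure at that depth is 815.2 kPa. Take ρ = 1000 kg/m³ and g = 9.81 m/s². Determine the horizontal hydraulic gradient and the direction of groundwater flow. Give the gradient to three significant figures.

Total head at BH-2: h = 150.24 m (water level in the piezometer is the total head).
Pressure head at BH-7: ψ = P/(ρg) = 815.2×1000 / (1000 × 9.81) = 83.10 m.
Total head at BH-7: h = z + ψ = 61.50 + 83.10 = 144.60 m.
Head difference: h(BH-2) − h(BH-7) = 150.24 − 144.60 = 5.64 m.
Hydraulic gradient: i = |Δh| / L = 5.64 / 904 = 0.00624.
Flow is from higher to lower head: from BH-2 toward BH-7, i.e. toward the south-west.

i ≈ 0.00624; groundwater flows toward the south-west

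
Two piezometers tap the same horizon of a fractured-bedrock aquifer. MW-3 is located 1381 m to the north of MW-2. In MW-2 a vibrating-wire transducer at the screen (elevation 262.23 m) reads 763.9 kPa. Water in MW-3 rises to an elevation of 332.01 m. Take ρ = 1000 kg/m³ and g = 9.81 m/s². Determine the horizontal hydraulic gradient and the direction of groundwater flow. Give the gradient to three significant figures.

i ≈ 0.00586; groundwater flows toward the north

Pressure head at MW-2: ψ = P/(ρg) = 763.9×1000 / (1000 × 9.81) = 77.87 m.
Total head at MW-2: h = z + ψ = 262.23 + 77.87 = 340.10 m.
Total head at MW-3: h = 332.01 m (water level in the piezometer is the total head).
Head difference: h(MW-2) − h(MW-3) = 340.10 − 332.01 = 8.09 m.
Hydraulic gradient: i = |Δh| / L = 8.09 / 1381 = 0.00586.
Flow is from higher to lower head: from MW-2 toward MW-3, i.e. toward the north.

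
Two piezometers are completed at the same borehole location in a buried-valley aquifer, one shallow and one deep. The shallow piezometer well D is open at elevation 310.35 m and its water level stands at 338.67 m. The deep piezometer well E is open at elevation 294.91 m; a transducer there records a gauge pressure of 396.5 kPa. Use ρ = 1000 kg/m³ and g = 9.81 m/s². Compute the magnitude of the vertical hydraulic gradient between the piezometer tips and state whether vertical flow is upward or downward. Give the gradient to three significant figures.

|i_v| ≈ 0.216; vertical flow is downward

Total head at well D: h = 338.67 m (water level in the standpipe).
Pressure head at well E: ψ = P/(ρg) = 396.5×1000 / (1000 × 9.81) = 40.42 m.
Total head at well E: h = z + ψ = 294.91 + 40.42 = 335.33 m.
Δh = h(well D) − h(well E) = 338.67 − 335.33 = 3.34 m.
Vertical separation Δz = 310.35 − 294.91 = 15.44 m.
|i_v| = |Δh| / Δz = 3.34 / 15.44 = 0.216.
Head is higher in the shallow piezometer, so vertical flow is downward (recharge condition).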